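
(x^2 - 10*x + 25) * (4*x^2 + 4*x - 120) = 4*x^4 - 36*x^3 - 60*x^2 + 1300*x - 3000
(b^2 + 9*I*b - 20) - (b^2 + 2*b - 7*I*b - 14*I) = -2*b + 16*I*b - 20 + 14*I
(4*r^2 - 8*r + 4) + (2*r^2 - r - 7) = 6*r^2 - 9*r - 3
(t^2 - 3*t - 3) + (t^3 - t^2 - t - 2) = t^3 - 4*t - 5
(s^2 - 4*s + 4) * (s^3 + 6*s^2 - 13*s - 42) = s^5 + 2*s^4 - 33*s^3 + 34*s^2 + 116*s - 168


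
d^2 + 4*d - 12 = (d - 2)*(d + 6)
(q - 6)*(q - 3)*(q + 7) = q^3 - 2*q^2 - 45*q + 126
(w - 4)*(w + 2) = w^2 - 2*w - 8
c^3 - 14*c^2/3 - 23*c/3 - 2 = (c - 6)*(c + 1/3)*(c + 1)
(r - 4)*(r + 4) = r^2 - 16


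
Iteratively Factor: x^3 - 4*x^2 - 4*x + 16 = (x + 2)*(x^2 - 6*x + 8) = (x - 4)*(x + 2)*(x - 2)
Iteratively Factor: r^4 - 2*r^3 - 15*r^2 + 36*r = (r - 3)*(r^3 + r^2 - 12*r) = r*(r - 3)*(r^2 + r - 12) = r*(r - 3)*(r + 4)*(r - 3)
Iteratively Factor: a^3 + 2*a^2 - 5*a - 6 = (a + 3)*(a^2 - a - 2) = (a - 2)*(a + 3)*(a + 1)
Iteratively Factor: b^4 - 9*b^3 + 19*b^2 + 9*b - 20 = (b + 1)*(b^3 - 10*b^2 + 29*b - 20) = (b - 1)*(b + 1)*(b^2 - 9*b + 20) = (b - 5)*(b - 1)*(b + 1)*(b - 4)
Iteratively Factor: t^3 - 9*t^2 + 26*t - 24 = (t - 2)*(t^2 - 7*t + 12) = (t - 3)*(t - 2)*(t - 4)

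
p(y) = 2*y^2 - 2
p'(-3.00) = -12.00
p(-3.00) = 16.00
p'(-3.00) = -12.00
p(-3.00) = 16.00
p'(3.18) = 12.72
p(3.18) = 18.22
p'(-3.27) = -13.08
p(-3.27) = 19.39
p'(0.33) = 1.32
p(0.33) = -1.78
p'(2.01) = 8.04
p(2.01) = 6.08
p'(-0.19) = -0.76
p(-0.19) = -1.93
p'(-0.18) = -0.72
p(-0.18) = -1.94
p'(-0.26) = -1.04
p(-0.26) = -1.86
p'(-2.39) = -9.56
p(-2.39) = 9.42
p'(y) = 4*y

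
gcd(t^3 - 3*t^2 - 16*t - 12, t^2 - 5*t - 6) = t^2 - 5*t - 6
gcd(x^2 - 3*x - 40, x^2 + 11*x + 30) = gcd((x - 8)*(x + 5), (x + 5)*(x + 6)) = x + 5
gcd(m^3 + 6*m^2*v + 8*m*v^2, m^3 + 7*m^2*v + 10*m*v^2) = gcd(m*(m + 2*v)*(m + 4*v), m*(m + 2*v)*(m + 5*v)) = m^2 + 2*m*v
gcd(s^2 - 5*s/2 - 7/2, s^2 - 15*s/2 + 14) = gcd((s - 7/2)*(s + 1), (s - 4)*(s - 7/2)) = s - 7/2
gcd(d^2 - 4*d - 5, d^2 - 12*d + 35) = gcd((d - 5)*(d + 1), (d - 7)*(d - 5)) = d - 5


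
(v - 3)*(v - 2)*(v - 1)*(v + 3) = v^4 - 3*v^3 - 7*v^2 + 27*v - 18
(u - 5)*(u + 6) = u^2 + u - 30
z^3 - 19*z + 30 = (z - 3)*(z - 2)*(z + 5)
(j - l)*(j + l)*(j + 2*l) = j^3 + 2*j^2*l - j*l^2 - 2*l^3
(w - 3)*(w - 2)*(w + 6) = w^3 + w^2 - 24*w + 36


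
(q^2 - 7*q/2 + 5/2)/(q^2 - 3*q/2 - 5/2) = (q - 1)/(q + 1)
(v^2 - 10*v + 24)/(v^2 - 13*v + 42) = (v - 4)/(v - 7)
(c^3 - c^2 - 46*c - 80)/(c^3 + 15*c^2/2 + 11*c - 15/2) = 2*(c^2 - 6*c - 16)/(2*c^2 + 5*c - 3)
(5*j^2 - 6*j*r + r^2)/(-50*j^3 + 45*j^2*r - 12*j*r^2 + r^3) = (-j + r)/(10*j^2 - 7*j*r + r^2)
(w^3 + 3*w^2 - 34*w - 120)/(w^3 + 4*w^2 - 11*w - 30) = (w^2 - 2*w - 24)/(w^2 - w - 6)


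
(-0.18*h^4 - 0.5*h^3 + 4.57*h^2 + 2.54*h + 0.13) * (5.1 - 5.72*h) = 1.0296*h^5 + 1.942*h^4 - 28.6904*h^3 + 8.7782*h^2 + 12.2104*h + 0.663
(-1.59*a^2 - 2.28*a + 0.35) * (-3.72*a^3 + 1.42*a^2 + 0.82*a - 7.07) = 5.9148*a^5 + 6.2238*a^4 - 5.8434*a^3 + 9.8687*a^2 + 16.4066*a - 2.4745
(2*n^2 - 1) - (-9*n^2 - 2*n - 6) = 11*n^2 + 2*n + 5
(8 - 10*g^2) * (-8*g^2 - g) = 80*g^4 + 10*g^3 - 64*g^2 - 8*g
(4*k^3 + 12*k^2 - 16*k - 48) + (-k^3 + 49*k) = 3*k^3 + 12*k^2 + 33*k - 48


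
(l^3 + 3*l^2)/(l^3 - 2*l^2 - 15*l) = l/(l - 5)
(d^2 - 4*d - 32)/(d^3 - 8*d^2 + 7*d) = (d^2 - 4*d - 32)/(d*(d^2 - 8*d + 7))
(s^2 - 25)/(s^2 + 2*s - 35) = (s + 5)/(s + 7)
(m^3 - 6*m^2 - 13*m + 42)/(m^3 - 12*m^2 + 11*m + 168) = (m - 2)/(m - 8)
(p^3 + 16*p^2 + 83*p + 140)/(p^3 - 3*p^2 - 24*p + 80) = (p^2 + 11*p + 28)/(p^2 - 8*p + 16)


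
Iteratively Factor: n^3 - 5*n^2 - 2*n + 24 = (n - 4)*(n^2 - n - 6) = (n - 4)*(n - 3)*(n + 2)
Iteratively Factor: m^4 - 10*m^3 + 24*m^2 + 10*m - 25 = (m - 5)*(m^3 - 5*m^2 - m + 5) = (m - 5)*(m + 1)*(m^2 - 6*m + 5) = (m - 5)^2*(m + 1)*(m - 1)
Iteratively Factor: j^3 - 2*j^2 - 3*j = (j)*(j^2 - 2*j - 3) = j*(j - 3)*(j + 1)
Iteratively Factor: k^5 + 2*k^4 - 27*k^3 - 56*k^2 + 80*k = (k)*(k^4 + 2*k^3 - 27*k^2 - 56*k + 80) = k*(k + 4)*(k^3 - 2*k^2 - 19*k + 20) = k*(k - 1)*(k + 4)*(k^2 - k - 20) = k*(k - 5)*(k - 1)*(k + 4)*(k + 4)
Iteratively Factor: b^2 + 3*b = (b)*(b + 3)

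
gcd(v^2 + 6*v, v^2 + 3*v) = v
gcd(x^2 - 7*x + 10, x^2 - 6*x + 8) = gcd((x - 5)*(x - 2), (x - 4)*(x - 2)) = x - 2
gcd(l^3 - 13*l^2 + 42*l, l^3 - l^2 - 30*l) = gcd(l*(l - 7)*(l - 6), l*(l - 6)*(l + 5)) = l^2 - 6*l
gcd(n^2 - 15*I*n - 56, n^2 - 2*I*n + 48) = n - 8*I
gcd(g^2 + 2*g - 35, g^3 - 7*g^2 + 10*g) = g - 5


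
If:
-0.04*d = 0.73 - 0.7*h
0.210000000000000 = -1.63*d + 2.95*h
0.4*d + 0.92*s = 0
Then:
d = 1.96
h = 1.15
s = -0.85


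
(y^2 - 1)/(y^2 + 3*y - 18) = (y^2 - 1)/(y^2 + 3*y - 18)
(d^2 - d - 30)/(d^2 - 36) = (d + 5)/(d + 6)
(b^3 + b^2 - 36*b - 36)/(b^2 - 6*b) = b + 7 + 6/b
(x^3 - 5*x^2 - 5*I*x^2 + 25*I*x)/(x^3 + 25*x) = (x - 5)/(x + 5*I)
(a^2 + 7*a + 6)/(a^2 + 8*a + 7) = (a + 6)/(a + 7)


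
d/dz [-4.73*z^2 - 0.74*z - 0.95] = -9.46*z - 0.74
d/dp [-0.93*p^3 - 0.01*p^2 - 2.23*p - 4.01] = -2.79*p^2 - 0.02*p - 2.23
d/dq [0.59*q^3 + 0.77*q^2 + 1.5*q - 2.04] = 1.77*q^2 + 1.54*q + 1.5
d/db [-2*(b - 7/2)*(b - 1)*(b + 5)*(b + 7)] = -8*b^3 - 45*b^2 + 62*b + 231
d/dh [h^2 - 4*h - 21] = 2*h - 4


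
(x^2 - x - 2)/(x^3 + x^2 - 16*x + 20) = (x + 1)/(x^2 + 3*x - 10)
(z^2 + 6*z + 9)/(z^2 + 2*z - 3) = (z + 3)/(z - 1)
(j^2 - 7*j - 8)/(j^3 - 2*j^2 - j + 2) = (j - 8)/(j^2 - 3*j + 2)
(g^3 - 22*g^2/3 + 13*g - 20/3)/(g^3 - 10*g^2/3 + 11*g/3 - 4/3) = (g - 5)/(g - 1)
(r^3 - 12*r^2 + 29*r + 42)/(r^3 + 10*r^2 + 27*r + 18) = (r^2 - 13*r + 42)/(r^2 + 9*r + 18)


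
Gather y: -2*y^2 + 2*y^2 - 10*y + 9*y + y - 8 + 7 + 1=0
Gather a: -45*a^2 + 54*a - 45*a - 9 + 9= -45*a^2 + 9*a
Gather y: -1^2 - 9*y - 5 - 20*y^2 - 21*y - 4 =-20*y^2 - 30*y - 10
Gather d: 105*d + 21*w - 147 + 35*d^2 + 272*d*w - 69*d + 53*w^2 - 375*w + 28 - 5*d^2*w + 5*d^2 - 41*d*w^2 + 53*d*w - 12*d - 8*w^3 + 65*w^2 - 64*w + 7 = d^2*(40 - 5*w) + d*(-41*w^2 + 325*w + 24) - 8*w^3 + 118*w^2 - 418*w - 112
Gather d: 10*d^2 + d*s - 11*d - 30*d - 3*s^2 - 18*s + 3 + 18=10*d^2 + d*(s - 41) - 3*s^2 - 18*s + 21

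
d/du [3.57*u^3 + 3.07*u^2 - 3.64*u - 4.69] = 10.71*u^2 + 6.14*u - 3.64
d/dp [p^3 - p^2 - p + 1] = 3*p^2 - 2*p - 1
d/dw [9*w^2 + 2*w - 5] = 18*w + 2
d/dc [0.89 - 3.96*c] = -3.96000000000000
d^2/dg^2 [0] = 0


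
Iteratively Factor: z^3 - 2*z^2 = (z - 2)*(z^2) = z*(z - 2)*(z)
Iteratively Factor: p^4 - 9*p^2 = (p + 3)*(p^3 - 3*p^2) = (p - 3)*(p + 3)*(p^2) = p*(p - 3)*(p + 3)*(p)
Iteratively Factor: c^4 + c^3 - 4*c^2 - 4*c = (c + 1)*(c^3 - 4*c) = c*(c + 1)*(c^2 - 4) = c*(c + 1)*(c + 2)*(c - 2)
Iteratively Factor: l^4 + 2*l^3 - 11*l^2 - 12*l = (l + 1)*(l^3 + l^2 - 12*l) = l*(l + 1)*(l^2 + l - 12) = l*(l + 1)*(l + 4)*(l - 3)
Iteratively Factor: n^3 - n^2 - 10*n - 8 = (n + 2)*(n^2 - 3*n - 4) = (n - 4)*(n + 2)*(n + 1)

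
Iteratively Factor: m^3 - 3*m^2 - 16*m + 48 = (m - 3)*(m^2 - 16) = (m - 4)*(m - 3)*(m + 4)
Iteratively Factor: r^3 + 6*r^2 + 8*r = (r + 2)*(r^2 + 4*r) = (r + 2)*(r + 4)*(r)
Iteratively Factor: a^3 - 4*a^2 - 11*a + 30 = (a + 3)*(a^2 - 7*a + 10) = (a - 5)*(a + 3)*(a - 2)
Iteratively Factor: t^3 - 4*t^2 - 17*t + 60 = (t - 3)*(t^2 - t - 20) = (t - 5)*(t - 3)*(t + 4)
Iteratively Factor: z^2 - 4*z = (z - 4)*(z)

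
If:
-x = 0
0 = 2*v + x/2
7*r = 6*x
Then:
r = 0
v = 0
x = 0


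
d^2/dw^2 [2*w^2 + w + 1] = 4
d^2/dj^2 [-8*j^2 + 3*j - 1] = -16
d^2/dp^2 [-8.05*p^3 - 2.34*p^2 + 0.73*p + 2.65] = -48.3*p - 4.68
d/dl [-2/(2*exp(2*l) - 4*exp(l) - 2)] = 2*(exp(l) - 1)*exp(l)/(-exp(2*l) + 2*exp(l) + 1)^2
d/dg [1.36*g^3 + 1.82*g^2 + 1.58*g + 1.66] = 4.08*g^2 + 3.64*g + 1.58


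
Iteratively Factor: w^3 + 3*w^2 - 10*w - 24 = (w - 3)*(w^2 + 6*w + 8) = (w - 3)*(w + 2)*(w + 4)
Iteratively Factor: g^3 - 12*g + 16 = (g + 4)*(g^2 - 4*g + 4) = (g - 2)*(g + 4)*(g - 2)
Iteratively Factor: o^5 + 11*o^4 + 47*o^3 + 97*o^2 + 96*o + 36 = (o + 3)*(o^4 + 8*o^3 + 23*o^2 + 28*o + 12) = (o + 2)*(o + 3)*(o^3 + 6*o^2 + 11*o + 6) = (o + 1)*(o + 2)*(o + 3)*(o^2 + 5*o + 6) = (o + 1)*(o + 2)*(o + 3)^2*(o + 2)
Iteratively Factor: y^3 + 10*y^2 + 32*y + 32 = (y + 4)*(y^2 + 6*y + 8) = (y + 2)*(y + 4)*(y + 4)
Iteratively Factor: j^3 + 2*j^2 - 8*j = (j - 2)*(j^2 + 4*j) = j*(j - 2)*(j + 4)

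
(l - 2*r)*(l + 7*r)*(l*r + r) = l^3*r + 5*l^2*r^2 + l^2*r - 14*l*r^3 + 5*l*r^2 - 14*r^3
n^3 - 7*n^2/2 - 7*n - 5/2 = (n - 5)*(n + 1/2)*(n + 1)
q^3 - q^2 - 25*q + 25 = (q - 5)*(q - 1)*(q + 5)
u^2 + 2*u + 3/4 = (u + 1/2)*(u + 3/2)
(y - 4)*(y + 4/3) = y^2 - 8*y/3 - 16/3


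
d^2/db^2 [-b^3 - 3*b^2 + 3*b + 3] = -6*b - 6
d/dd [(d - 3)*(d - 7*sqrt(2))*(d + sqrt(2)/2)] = 3*d^2 - 13*sqrt(2)*d - 6*d - 7 + 39*sqrt(2)/2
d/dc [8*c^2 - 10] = 16*c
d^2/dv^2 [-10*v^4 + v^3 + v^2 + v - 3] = -120*v^2 + 6*v + 2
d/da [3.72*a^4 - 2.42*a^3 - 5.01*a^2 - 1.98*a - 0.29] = 14.88*a^3 - 7.26*a^2 - 10.02*a - 1.98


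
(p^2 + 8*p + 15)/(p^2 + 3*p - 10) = (p + 3)/(p - 2)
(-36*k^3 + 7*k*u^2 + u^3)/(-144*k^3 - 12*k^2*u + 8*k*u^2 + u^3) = (-6*k^2 + k*u + u^2)/(-24*k^2 + 2*k*u + u^2)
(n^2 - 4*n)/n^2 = (n - 4)/n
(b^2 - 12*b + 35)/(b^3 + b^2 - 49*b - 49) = (b - 5)/(b^2 + 8*b + 7)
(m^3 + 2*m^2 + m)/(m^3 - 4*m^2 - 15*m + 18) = m*(m^2 + 2*m + 1)/(m^3 - 4*m^2 - 15*m + 18)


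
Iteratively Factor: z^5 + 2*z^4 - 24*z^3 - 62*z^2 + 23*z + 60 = (z + 4)*(z^4 - 2*z^3 - 16*z^2 + 2*z + 15) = (z - 1)*(z + 4)*(z^3 - z^2 - 17*z - 15) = (z - 1)*(z + 3)*(z + 4)*(z^2 - 4*z - 5) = (z - 1)*(z + 1)*(z + 3)*(z + 4)*(z - 5)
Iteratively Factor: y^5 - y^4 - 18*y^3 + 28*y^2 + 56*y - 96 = (y + 4)*(y^4 - 5*y^3 + 2*y^2 + 20*y - 24) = (y - 2)*(y + 4)*(y^3 - 3*y^2 - 4*y + 12) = (y - 2)*(y + 2)*(y + 4)*(y^2 - 5*y + 6) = (y - 3)*(y - 2)*(y + 2)*(y + 4)*(y - 2)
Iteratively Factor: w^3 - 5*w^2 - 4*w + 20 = (w + 2)*(w^2 - 7*w + 10) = (w - 5)*(w + 2)*(w - 2)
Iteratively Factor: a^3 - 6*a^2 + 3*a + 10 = (a - 5)*(a^2 - a - 2) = (a - 5)*(a + 1)*(a - 2)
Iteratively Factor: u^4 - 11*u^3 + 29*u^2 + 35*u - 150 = (u - 5)*(u^3 - 6*u^2 - u + 30) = (u - 5)^2*(u^2 - u - 6) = (u - 5)^2*(u + 2)*(u - 3)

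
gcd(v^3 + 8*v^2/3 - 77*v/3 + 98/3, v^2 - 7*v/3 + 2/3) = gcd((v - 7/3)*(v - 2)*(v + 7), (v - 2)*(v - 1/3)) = v - 2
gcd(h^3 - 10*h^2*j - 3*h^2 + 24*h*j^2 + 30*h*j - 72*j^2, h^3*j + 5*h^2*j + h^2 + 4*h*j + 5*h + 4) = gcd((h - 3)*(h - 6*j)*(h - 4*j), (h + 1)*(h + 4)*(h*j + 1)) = 1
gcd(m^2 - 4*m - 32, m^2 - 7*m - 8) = m - 8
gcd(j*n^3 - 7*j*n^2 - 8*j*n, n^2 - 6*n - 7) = n + 1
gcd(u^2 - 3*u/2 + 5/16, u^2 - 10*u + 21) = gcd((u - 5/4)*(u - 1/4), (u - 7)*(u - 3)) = 1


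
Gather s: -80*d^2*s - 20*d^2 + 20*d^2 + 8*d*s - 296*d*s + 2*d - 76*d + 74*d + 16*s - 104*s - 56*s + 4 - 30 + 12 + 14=s*(-80*d^2 - 288*d - 144)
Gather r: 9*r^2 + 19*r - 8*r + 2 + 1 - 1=9*r^2 + 11*r + 2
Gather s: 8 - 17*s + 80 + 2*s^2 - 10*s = 2*s^2 - 27*s + 88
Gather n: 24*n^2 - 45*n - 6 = 24*n^2 - 45*n - 6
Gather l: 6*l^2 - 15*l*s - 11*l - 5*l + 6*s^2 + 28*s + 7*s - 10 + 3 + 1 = 6*l^2 + l*(-15*s - 16) + 6*s^2 + 35*s - 6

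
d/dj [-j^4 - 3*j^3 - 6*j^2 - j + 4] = -4*j^3 - 9*j^2 - 12*j - 1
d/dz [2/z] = -2/z^2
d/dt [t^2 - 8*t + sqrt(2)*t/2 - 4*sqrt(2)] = 2*t - 8 + sqrt(2)/2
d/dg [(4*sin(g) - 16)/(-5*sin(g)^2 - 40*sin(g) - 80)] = 4*(sin(g) - 12)*cos(g)/(5*(sin(g) + 4)^3)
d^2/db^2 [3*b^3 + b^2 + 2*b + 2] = 18*b + 2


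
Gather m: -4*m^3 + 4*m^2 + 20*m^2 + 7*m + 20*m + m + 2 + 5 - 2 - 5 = -4*m^3 + 24*m^2 + 28*m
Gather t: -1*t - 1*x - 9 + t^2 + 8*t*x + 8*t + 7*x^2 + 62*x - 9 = t^2 + t*(8*x + 7) + 7*x^2 + 61*x - 18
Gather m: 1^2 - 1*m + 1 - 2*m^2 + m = 2 - 2*m^2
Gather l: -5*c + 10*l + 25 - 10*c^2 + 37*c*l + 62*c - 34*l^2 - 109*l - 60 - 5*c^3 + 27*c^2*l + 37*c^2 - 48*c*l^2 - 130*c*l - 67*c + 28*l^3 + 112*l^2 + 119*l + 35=-5*c^3 + 27*c^2 - 10*c + 28*l^3 + l^2*(78 - 48*c) + l*(27*c^2 - 93*c + 20)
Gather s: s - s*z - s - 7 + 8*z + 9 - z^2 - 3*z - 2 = -s*z - z^2 + 5*z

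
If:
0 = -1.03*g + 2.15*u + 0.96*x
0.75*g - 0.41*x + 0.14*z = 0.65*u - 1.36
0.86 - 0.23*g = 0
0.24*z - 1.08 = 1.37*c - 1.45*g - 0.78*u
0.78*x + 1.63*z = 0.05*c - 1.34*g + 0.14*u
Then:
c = -0.97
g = 3.74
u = -4.22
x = 13.46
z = -9.91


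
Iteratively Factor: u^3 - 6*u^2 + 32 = (u + 2)*(u^2 - 8*u + 16) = (u - 4)*(u + 2)*(u - 4)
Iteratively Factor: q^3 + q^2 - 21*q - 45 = (q - 5)*(q^2 + 6*q + 9) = (q - 5)*(q + 3)*(q + 3)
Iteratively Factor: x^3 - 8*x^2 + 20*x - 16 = (x - 4)*(x^2 - 4*x + 4) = (x - 4)*(x - 2)*(x - 2)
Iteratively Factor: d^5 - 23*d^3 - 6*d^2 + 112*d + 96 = (d + 2)*(d^4 - 2*d^3 - 19*d^2 + 32*d + 48) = (d - 4)*(d + 2)*(d^3 + 2*d^2 - 11*d - 12) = (d - 4)*(d + 2)*(d + 4)*(d^2 - 2*d - 3) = (d - 4)*(d - 3)*(d + 2)*(d + 4)*(d + 1)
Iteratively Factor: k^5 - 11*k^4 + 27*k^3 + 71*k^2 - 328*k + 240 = (k - 4)*(k^4 - 7*k^3 - k^2 + 67*k - 60) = (k - 4)*(k - 1)*(k^3 - 6*k^2 - 7*k + 60) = (k - 4)*(k - 1)*(k + 3)*(k^2 - 9*k + 20) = (k - 4)^2*(k - 1)*(k + 3)*(k - 5)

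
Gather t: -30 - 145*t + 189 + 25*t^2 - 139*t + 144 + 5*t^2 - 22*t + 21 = 30*t^2 - 306*t + 324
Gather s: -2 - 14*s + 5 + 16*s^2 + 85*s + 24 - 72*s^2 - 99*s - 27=-56*s^2 - 28*s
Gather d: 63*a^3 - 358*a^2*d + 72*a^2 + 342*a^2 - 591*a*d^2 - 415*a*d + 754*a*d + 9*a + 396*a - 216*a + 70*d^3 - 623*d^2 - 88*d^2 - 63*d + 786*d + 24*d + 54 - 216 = 63*a^3 + 414*a^2 + 189*a + 70*d^3 + d^2*(-591*a - 711) + d*(-358*a^2 + 339*a + 747) - 162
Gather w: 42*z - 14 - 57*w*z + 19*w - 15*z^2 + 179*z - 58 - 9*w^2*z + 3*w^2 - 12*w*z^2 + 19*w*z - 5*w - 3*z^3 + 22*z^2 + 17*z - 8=w^2*(3 - 9*z) + w*(-12*z^2 - 38*z + 14) - 3*z^3 + 7*z^2 + 238*z - 80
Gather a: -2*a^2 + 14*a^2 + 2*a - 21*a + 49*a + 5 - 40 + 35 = 12*a^2 + 30*a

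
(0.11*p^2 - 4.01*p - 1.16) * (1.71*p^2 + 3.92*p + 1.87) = 0.1881*p^4 - 6.4259*p^3 - 17.4971*p^2 - 12.0459*p - 2.1692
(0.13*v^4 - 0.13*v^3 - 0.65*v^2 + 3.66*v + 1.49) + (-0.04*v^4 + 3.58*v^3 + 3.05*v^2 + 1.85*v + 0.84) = 0.09*v^4 + 3.45*v^3 + 2.4*v^2 + 5.51*v + 2.33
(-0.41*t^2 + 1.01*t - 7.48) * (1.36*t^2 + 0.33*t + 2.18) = -0.5576*t^4 + 1.2383*t^3 - 10.7333*t^2 - 0.2666*t - 16.3064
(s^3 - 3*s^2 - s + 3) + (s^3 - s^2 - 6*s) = 2*s^3 - 4*s^2 - 7*s + 3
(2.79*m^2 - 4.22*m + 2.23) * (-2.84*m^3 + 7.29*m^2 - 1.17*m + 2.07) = -7.9236*m^5 + 32.3239*m^4 - 40.3613*m^3 + 26.9694*m^2 - 11.3445*m + 4.6161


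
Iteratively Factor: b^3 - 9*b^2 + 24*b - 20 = (b - 2)*(b^2 - 7*b + 10) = (b - 5)*(b - 2)*(b - 2)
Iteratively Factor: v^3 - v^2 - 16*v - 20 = (v + 2)*(v^2 - 3*v - 10) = (v - 5)*(v + 2)*(v + 2)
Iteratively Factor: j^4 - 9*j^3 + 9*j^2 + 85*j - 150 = (j - 2)*(j^3 - 7*j^2 - 5*j + 75) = (j - 5)*(j - 2)*(j^2 - 2*j - 15) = (j - 5)^2*(j - 2)*(j + 3)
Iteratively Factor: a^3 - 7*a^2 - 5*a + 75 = (a + 3)*(a^2 - 10*a + 25) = (a - 5)*(a + 3)*(a - 5)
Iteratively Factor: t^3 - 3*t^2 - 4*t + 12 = (t - 3)*(t^2 - 4) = (t - 3)*(t - 2)*(t + 2)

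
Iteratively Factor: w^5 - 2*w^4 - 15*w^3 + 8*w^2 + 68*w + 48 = (w + 1)*(w^4 - 3*w^3 - 12*w^2 + 20*w + 48) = (w + 1)*(w + 2)*(w^3 - 5*w^2 - 2*w + 24) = (w - 3)*(w + 1)*(w + 2)*(w^2 - 2*w - 8) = (w - 4)*(w - 3)*(w + 1)*(w + 2)*(w + 2)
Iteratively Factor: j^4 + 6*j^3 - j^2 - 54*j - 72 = (j + 3)*(j^3 + 3*j^2 - 10*j - 24) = (j - 3)*(j + 3)*(j^2 + 6*j + 8) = (j - 3)*(j + 3)*(j + 4)*(j + 2)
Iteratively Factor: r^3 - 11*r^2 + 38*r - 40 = (r - 2)*(r^2 - 9*r + 20) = (r - 5)*(r - 2)*(r - 4)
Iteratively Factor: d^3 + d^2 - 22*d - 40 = (d + 2)*(d^2 - d - 20) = (d + 2)*(d + 4)*(d - 5)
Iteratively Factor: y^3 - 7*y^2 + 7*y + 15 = (y + 1)*(y^2 - 8*y + 15) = (y - 5)*(y + 1)*(y - 3)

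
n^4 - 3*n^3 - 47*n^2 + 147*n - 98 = (n - 7)*(n - 2)*(n - 1)*(n + 7)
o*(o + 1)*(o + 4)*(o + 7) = o^4 + 12*o^3 + 39*o^2 + 28*o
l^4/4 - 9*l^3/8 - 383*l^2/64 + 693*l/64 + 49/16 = (l/4 + 1)*(l - 7)*(l - 7/4)*(l + 1/4)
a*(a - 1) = a^2 - a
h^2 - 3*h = h*(h - 3)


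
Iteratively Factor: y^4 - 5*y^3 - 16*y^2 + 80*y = (y)*(y^3 - 5*y^2 - 16*y + 80) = y*(y - 5)*(y^2 - 16) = y*(y - 5)*(y - 4)*(y + 4)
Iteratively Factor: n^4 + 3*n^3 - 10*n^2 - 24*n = (n - 3)*(n^3 + 6*n^2 + 8*n) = (n - 3)*(n + 2)*(n^2 + 4*n) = (n - 3)*(n + 2)*(n + 4)*(n)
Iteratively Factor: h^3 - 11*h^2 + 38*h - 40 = (h - 4)*(h^2 - 7*h + 10) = (h - 4)*(h - 2)*(h - 5)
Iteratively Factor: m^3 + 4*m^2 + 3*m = (m + 3)*(m^2 + m) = m*(m + 3)*(m + 1)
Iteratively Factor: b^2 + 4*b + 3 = (b + 3)*(b + 1)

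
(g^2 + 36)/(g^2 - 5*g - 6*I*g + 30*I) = (g + 6*I)/(g - 5)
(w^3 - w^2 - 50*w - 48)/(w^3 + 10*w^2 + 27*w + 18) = (w - 8)/(w + 3)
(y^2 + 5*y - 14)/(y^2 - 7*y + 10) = (y + 7)/(y - 5)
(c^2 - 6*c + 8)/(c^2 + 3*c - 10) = (c - 4)/(c + 5)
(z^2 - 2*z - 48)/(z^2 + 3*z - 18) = (z - 8)/(z - 3)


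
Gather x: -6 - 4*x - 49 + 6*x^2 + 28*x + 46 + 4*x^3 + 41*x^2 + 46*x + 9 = 4*x^3 + 47*x^2 + 70*x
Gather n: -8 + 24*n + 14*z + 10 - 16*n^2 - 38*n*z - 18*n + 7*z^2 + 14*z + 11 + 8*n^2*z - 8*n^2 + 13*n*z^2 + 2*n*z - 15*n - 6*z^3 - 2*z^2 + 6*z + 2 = n^2*(8*z - 24) + n*(13*z^2 - 36*z - 9) - 6*z^3 + 5*z^2 + 34*z + 15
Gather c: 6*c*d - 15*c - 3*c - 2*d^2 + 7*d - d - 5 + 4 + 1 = c*(6*d - 18) - 2*d^2 + 6*d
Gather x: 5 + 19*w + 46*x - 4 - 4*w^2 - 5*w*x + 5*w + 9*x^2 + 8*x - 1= -4*w^2 + 24*w + 9*x^2 + x*(54 - 5*w)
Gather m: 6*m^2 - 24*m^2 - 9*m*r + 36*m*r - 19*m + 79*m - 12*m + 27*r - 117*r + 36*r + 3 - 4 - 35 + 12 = -18*m^2 + m*(27*r + 48) - 54*r - 24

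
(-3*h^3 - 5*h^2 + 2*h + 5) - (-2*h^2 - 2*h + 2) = -3*h^3 - 3*h^2 + 4*h + 3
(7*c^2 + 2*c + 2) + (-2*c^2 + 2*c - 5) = 5*c^2 + 4*c - 3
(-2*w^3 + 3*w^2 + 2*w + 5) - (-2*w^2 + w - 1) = -2*w^3 + 5*w^2 + w + 6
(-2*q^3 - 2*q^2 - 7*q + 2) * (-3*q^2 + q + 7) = 6*q^5 + 4*q^4 + 5*q^3 - 27*q^2 - 47*q + 14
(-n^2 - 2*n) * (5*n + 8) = -5*n^3 - 18*n^2 - 16*n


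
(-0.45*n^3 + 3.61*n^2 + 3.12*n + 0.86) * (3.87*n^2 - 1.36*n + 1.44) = -1.7415*n^5 + 14.5827*n^4 + 6.5168*n^3 + 4.2834*n^2 + 3.3232*n + 1.2384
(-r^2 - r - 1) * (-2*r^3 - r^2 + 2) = 2*r^5 + 3*r^4 + 3*r^3 - r^2 - 2*r - 2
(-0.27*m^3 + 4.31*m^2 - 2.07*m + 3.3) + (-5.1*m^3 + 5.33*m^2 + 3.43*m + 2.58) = -5.37*m^3 + 9.64*m^2 + 1.36*m + 5.88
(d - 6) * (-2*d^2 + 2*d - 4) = -2*d^3 + 14*d^2 - 16*d + 24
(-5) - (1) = -6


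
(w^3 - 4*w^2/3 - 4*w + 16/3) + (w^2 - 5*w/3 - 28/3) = w^3 - w^2/3 - 17*w/3 - 4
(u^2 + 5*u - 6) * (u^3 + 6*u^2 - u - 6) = u^5 + 11*u^4 + 23*u^3 - 47*u^2 - 24*u + 36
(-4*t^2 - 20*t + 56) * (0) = 0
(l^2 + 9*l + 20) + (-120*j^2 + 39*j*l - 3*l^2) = -120*j^2 + 39*j*l - 2*l^2 + 9*l + 20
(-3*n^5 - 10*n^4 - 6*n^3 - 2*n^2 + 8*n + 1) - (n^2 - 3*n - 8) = -3*n^5 - 10*n^4 - 6*n^3 - 3*n^2 + 11*n + 9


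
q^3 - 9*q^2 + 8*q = q*(q - 8)*(q - 1)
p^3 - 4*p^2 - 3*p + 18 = (p - 3)^2*(p + 2)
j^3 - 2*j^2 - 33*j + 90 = (j - 5)*(j - 3)*(j + 6)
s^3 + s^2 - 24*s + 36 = (s - 3)*(s - 2)*(s + 6)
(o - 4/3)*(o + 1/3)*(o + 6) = o^3 + 5*o^2 - 58*o/9 - 8/3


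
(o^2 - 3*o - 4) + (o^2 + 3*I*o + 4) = 2*o^2 - 3*o + 3*I*o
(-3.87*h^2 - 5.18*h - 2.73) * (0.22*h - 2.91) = -0.8514*h^3 + 10.1221*h^2 + 14.4732*h + 7.9443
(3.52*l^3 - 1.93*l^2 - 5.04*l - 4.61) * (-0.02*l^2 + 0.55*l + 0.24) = -0.0704*l^5 + 1.9746*l^4 - 0.1159*l^3 - 3.143*l^2 - 3.7451*l - 1.1064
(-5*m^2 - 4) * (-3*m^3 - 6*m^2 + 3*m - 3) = 15*m^5 + 30*m^4 - 3*m^3 + 39*m^2 - 12*m + 12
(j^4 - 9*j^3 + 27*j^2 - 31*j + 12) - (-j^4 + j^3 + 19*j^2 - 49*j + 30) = 2*j^4 - 10*j^3 + 8*j^2 + 18*j - 18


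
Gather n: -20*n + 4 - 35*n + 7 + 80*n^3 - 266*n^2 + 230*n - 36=80*n^3 - 266*n^2 + 175*n - 25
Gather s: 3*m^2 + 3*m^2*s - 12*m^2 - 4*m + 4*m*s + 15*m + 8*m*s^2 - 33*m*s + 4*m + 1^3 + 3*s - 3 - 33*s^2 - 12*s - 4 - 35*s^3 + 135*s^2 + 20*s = -9*m^2 + 15*m - 35*s^3 + s^2*(8*m + 102) + s*(3*m^2 - 29*m + 11) - 6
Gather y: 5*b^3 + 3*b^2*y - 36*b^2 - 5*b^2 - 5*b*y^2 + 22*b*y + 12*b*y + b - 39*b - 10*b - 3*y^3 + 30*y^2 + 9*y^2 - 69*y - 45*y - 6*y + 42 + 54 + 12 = 5*b^3 - 41*b^2 - 48*b - 3*y^3 + y^2*(39 - 5*b) + y*(3*b^2 + 34*b - 120) + 108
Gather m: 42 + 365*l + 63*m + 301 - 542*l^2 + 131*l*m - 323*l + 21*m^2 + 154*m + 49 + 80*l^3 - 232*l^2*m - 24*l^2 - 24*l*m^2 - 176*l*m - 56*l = 80*l^3 - 566*l^2 - 14*l + m^2*(21 - 24*l) + m*(-232*l^2 - 45*l + 217) + 392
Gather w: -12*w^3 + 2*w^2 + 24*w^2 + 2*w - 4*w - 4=-12*w^3 + 26*w^2 - 2*w - 4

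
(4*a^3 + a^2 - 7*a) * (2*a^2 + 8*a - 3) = 8*a^5 + 34*a^4 - 18*a^3 - 59*a^2 + 21*a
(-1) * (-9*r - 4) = 9*r + 4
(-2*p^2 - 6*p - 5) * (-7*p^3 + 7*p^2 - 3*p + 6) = 14*p^5 + 28*p^4 - p^3 - 29*p^2 - 21*p - 30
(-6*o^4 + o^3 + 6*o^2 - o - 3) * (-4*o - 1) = 24*o^5 + 2*o^4 - 25*o^3 - 2*o^2 + 13*o + 3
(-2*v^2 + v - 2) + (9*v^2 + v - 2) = 7*v^2 + 2*v - 4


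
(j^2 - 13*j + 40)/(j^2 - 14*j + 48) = (j - 5)/(j - 6)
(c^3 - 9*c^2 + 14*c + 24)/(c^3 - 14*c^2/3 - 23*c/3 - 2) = 3*(c - 4)/(3*c + 1)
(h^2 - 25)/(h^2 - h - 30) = (h - 5)/(h - 6)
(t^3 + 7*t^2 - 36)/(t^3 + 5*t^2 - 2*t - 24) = (t + 6)/(t + 4)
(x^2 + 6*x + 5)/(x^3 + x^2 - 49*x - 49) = (x + 5)/(x^2 - 49)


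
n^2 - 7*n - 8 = (n - 8)*(n + 1)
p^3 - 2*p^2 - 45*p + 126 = (p - 6)*(p - 3)*(p + 7)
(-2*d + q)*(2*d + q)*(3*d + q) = -12*d^3 - 4*d^2*q + 3*d*q^2 + q^3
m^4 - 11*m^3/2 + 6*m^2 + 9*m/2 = m*(m - 3)^2*(m + 1/2)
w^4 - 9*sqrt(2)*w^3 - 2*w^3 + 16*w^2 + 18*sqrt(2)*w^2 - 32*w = w*(w - 2)*(w - 8*sqrt(2))*(w - sqrt(2))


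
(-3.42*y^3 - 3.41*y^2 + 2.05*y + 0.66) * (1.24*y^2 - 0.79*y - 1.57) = -4.2408*y^5 - 1.5266*y^4 + 10.6053*y^3 + 4.5526*y^2 - 3.7399*y - 1.0362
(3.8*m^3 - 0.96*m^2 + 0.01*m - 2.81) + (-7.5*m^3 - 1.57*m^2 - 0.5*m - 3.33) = -3.7*m^3 - 2.53*m^2 - 0.49*m - 6.14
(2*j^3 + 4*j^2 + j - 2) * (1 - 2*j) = -4*j^4 - 6*j^3 + 2*j^2 + 5*j - 2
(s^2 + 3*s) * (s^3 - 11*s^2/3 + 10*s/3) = s^5 - 2*s^4/3 - 23*s^3/3 + 10*s^2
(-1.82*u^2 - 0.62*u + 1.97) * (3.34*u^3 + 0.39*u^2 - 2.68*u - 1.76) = -6.0788*u^5 - 2.7806*u^4 + 11.2156*u^3 + 5.6331*u^2 - 4.1884*u - 3.4672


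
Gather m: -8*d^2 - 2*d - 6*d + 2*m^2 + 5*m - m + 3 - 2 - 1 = -8*d^2 - 8*d + 2*m^2 + 4*m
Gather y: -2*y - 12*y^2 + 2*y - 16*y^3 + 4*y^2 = -16*y^3 - 8*y^2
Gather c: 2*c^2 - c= 2*c^2 - c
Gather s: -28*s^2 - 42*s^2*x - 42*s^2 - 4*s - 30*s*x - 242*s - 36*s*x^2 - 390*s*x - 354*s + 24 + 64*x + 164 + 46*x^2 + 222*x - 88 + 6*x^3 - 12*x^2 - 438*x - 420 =s^2*(-42*x - 70) + s*(-36*x^2 - 420*x - 600) + 6*x^3 + 34*x^2 - 152*x - 320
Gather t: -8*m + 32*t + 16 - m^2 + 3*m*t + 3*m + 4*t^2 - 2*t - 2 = -m^2 - 5*m + 4*t^2 + t*(3*m + 30) + 14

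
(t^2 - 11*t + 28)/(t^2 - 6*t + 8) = (t - 7)/(t - 2)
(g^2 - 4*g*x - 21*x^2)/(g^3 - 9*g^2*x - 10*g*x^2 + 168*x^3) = (-g - 3*x)/(-g^2 + 2*g*x + 24*x^2)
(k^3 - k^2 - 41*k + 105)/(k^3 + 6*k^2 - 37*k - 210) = (k^2 - 8*k + 15)/(k^2 - k - 30)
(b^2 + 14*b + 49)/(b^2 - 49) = (b + 7)/(b - 7)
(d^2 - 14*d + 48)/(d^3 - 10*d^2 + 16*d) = (d - 6)/(d*(d - 2))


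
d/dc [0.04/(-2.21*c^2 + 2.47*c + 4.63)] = (0.1768*c - 0.0988)/(-2.21*c^2 + 2.47*c + 4.63)^2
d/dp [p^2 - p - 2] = 2*p - 1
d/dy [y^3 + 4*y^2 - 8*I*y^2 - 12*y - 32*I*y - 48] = 3*y^2 + y*(8 - 16*I) - 12 - 32*I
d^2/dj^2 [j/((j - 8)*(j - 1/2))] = 16*(j^3 - 12*j + 34)/(8*j^6 - 204*j^5 + 1830*j^4 - 6545*j^3 + 7320*j^2 - 3264*j + 512)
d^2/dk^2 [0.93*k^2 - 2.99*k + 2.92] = 1.86000000000000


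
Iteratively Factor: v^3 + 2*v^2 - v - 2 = (v + 1)*(v^2 + v - 2) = (v - 1)*(v + 1)*(v + 2)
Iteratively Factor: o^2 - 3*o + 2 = (o - 1)*(o - 2)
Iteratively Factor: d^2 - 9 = (d + 3)*(d - 3)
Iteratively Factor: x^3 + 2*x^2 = (x)*(x^2 + 2*x) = x*(x + 2)*(x)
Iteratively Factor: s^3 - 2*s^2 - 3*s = (s - 3)*(s^2 + s) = (s - 3)*(s + 1)*(s)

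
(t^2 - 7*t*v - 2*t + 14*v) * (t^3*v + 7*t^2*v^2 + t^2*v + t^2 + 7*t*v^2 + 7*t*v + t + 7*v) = t^5*v - t^4*v + t^4 - 49*t^3*v^3 - 2*t^3*v - t^3 + 49*t^2*v^3 - 49*t^2*v^2 - 2*t^2 + 98*t*v^3 + 49*t*v^2 + 98*v^2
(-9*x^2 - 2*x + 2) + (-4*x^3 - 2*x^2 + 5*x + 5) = -4*x^3 - 11*x^2 + 3*x + 7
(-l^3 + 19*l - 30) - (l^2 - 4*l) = -l^3 - l^2 + 23*l - 30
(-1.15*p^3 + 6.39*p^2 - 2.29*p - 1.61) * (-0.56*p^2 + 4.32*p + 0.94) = 0.644*p^5 - 8.5464*p^4 + 27.8062*p^3 - 2.9846*p^2 - 9.1078*p - 1.5134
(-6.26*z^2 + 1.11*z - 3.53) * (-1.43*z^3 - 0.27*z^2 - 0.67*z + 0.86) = 8.9518*z^5 + 0.1029*z^4 + 8.9424*z^3 - 5.1742*z^2 + 3.3197*z - 3.0358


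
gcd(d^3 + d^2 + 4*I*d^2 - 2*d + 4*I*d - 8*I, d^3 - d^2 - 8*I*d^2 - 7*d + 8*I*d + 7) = d - 1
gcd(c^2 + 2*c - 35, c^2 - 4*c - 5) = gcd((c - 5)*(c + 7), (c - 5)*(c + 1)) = c - 5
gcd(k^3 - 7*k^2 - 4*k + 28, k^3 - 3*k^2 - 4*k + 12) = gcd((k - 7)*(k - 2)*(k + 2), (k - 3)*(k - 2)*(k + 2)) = k^2 - 4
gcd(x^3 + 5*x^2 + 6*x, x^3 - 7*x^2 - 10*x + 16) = x + 2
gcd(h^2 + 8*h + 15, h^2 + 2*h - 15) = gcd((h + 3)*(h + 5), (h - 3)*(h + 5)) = h + 5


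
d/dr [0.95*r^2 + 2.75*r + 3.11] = 1.9*r + 2.75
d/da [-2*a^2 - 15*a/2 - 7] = -4*a - 15/2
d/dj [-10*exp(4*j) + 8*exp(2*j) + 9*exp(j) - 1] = (-40*exp(3*j) + 16*exp(j) + 9)*exp(j)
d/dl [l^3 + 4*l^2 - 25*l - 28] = 3*l^2 + 8*l - 25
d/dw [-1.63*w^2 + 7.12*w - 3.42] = 7.12 - 3.26*w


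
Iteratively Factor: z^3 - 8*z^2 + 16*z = (z - 4)*(z^2 - 4*z) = (z - 4)^2*(z)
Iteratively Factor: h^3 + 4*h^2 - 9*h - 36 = (h + 3)*(h^2 + h - 12) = (h + 3)*(h + 4)*(h - 3)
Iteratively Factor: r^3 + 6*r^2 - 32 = (r + 4)*(r^2 + 2*r - 8) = (r - 2)*(r + 4)*(r + 4)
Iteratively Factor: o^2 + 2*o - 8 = (o + 4)*(o - 2)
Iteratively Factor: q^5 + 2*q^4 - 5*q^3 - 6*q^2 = (q + 3)*(q^4 - q^3 - 2*q^2) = (q - 2)*(q + 3)*(q^3 + q^2) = (q - 2)*(q + 1)*(q + 3)*(q^2) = q*(q - 2)*(q + 1)*(q + 3)*(q)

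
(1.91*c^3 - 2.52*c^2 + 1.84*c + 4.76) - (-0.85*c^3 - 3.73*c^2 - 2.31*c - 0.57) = 2.76*c^3 + 1.21*c^2 + 4.15*c + 5.33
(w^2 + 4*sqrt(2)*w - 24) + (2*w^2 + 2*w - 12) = 3*w^2 + 2*w + 4*sqrt(2)*w - 36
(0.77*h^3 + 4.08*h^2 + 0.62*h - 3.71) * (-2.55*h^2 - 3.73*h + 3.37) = -1.9635*h^5 - 13.2761*h^4 - 14.2045*h^3 + 20.8975*h^2 + 15.9277*h - 12.5027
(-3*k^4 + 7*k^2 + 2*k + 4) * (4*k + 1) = -12*k^5 - 3*k^4 + 28*k^3 + 15*k^2 + 18*k + 4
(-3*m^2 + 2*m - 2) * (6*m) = -18*m^3 + 12*m^2 - 12*m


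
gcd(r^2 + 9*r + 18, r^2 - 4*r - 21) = r + 3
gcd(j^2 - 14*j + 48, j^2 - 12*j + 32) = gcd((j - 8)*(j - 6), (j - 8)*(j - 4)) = j - 8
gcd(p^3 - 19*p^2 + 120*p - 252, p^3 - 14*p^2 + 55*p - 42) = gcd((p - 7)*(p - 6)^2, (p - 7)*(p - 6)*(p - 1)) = p^2 - 13*p + 42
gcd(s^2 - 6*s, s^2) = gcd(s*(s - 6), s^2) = s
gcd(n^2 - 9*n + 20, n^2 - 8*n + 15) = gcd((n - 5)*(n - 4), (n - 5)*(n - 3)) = n - 5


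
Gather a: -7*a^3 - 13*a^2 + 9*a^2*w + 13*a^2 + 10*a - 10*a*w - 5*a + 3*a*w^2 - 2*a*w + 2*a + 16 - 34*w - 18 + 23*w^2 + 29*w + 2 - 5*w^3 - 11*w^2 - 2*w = -7*a^3 + 9*a^2*w + a*(3*w^2 - 12*w + 7) - 5*w^3 + 12*w^2 - 7*w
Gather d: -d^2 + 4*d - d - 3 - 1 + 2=-d^2 + 3*d - 2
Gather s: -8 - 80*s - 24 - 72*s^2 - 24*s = -72*s^2 - 104*s - 32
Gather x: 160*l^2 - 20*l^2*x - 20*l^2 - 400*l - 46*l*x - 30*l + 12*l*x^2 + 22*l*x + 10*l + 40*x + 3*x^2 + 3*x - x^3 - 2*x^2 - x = 140*l^2 - 420*l - x^3 + x^2*(12*l + 1) + x*(-20*l^2 - 24*l + 42)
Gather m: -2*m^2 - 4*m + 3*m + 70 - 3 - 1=-2*m^2 - m + 66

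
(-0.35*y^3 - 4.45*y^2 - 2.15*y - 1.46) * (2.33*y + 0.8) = -0.8155*y^4 - 10.6485*y^3 - 8.5695*y^2 - 5.1218*y - 1.168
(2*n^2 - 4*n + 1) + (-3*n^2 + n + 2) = -n^2 - 3*n + 3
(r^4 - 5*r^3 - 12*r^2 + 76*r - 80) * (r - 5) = r^5 - 10*r^4 + 13*r^3 + 136*r^2 - 460*r + 400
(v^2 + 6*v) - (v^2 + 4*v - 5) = 2*v + 5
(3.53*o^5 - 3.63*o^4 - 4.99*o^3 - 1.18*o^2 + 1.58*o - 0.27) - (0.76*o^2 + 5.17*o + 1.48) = 3.53*o^5 - 3.63*o^4 - 4.99*o^3 - 1.94*o^2 - 3.59*o - 1.75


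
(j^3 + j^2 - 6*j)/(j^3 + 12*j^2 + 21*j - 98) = j*(j + 3)/(j^2 + 14*j + 49)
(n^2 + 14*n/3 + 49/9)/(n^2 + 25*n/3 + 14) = (n + 7/3)/(n + 6)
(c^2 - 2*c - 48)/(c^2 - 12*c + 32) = (c + 6)/(c - 4)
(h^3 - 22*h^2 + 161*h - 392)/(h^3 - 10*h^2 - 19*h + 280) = (h - 7)/(h + 5)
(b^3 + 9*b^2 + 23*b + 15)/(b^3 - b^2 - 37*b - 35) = (b + 3)/(b - 7)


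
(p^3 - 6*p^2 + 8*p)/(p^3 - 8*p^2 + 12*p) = (p - 4)/(p - 6)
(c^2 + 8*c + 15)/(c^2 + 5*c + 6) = (c + 5)/(c + 2)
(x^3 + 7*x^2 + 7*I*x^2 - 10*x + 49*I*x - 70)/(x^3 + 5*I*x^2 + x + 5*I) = (x^2 + x*(7 + 2*I) + 14*I)/(x^2 + 1)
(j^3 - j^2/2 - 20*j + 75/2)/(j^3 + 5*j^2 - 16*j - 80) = (2*j^2 - 11*j + 15)/(2*(j^2 - 16))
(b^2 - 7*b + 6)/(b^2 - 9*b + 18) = (b - 1)/(b - 3)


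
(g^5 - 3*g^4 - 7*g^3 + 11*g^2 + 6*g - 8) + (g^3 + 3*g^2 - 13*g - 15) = g^5 - 3*g^4 - 6*g^3 + 14*g^2 - 7*g - 23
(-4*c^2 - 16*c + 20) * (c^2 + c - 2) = -4*c^4 - 20*c^3 + 12*c^2 + 52*c - 40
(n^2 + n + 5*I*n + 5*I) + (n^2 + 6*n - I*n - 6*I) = 2*n^2 + 7*n + 4*I*n - I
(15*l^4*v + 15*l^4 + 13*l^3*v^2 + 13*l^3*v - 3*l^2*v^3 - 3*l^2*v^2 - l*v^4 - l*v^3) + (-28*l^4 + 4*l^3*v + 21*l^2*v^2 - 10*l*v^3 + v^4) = 15*l^4*v - 13*l^4 + 13*l^3*v^2 + 17*l^3*v - 3*l^2*v^3 + 18*l^2*v^2 - l*v^4 - 11*l*v^3 + v^4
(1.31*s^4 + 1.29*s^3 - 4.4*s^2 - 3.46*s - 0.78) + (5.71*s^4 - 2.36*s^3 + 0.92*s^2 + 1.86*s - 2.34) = 7.02*s^4 - 1.07*s^3 - 3.48*s^2 - 1.6*s - 3.12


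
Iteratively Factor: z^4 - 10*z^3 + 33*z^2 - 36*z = (z - 4)*(z^3 - 6*z^2 + 9*z) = (z - 4)*(z - 3)*(z^2 - 3*z) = z*(z - 4)*(z - 3)*(z - 3)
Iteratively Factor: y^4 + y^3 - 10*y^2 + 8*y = (y - 2)*(y^3 + 3*y^2 - 4*y) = y*(y - 2)*(y^2 + 3*y - 4) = y*(y - 2)*(y + 4)*(y - 1)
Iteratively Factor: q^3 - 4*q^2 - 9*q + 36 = (q - 4)*(q^2 - 9) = (q - 4)*(q + 3)*(q - 3)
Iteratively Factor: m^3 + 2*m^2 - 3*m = (m + 3)*(m^2 - m) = (m - 1)*(m + 3)*(m)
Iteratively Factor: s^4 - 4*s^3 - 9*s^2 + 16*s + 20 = (s - 2)*(s^3 - 2*s^2 - 13*s - 10) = (s - 5)*(s - 2)*(s^2 + 3*s + 2) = (s - 5)*(s - 2)*(s + 2)*(s + 1)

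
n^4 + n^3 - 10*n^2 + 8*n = n*(n - 2)*(n - 1)*(n + 4)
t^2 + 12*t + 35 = (t + 5)*(t + 7)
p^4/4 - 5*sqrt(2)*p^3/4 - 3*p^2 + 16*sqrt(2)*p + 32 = (p/2 + sqrt(2)/2)*(p/2 + sqrt(2))*(p - 4*sqrt(2))^2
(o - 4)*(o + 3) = o^2 - o - 12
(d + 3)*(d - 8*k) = d^2 - 8*d*k + 3*d - 24*k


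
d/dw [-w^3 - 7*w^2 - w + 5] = -3*w^2 - 14*w - 1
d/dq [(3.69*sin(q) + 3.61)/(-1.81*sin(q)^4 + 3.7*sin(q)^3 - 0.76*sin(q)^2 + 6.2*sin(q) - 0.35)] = (20.0367*sin(q)^4 - 1.1696*sin(q)^3 - 37.2666*sin(q)^2 + 5.4872*sin(q) - 23.6735)*cos(q)/(3.2761*sin(q)^8 - 13.394*sin(q)^7 + 16.4412*sin(q)^6 - 28.068*sin(q)^5 + 47.7246*sin(q)^4 - 12.014*sin(q)^3 + 38.972*sin(q)^2 - 4.34*sin(q) + 0.1225)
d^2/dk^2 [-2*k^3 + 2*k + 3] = -12*k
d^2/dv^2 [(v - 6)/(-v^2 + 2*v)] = 2*(v*(v - 2)*(3*v - 8) - 4*(v - 6)*(v - 1)^2)/(v^3*(v - 2)^3)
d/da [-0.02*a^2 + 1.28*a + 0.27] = 1.28 - 0.04*a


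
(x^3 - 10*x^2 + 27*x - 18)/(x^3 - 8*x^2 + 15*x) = (x^2 - 7*x + 6)/(x*(x - 5))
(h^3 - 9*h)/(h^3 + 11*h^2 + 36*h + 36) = h*(h - 3)/(h^2 + 8*h + 12)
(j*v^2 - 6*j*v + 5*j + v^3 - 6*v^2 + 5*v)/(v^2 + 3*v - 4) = (j*v - 5*j + v^2 - 5*v)/(v + 4)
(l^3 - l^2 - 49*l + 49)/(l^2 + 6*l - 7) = l - 7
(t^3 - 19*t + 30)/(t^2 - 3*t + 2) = (t^2 + 2*t - 15)/(t - 1)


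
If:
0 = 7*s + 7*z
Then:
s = -z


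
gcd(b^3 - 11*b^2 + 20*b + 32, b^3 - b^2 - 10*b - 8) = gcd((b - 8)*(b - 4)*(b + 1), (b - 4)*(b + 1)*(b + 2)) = b^2 - 3*b - 4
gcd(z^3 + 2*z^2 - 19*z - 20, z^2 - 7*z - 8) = z + 1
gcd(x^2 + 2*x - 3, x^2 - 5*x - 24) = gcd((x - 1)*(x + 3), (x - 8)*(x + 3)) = x + 3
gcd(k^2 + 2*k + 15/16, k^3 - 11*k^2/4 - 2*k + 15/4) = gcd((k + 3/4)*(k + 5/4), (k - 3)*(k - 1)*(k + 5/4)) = k + 5/4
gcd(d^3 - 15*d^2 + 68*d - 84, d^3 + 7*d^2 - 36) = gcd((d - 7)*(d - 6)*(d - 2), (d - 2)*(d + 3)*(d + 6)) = d - 2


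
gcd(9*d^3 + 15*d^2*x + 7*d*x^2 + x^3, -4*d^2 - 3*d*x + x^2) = d + x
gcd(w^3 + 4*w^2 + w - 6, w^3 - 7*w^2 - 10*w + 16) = w^2 + w - 2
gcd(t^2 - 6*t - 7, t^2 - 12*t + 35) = t - 7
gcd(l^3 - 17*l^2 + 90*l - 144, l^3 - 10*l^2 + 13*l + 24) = l^2 - 11*l + 24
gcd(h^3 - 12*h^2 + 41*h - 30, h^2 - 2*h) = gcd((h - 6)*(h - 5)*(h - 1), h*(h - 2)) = 1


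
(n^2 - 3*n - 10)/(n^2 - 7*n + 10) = (n + 2)/(n - 2)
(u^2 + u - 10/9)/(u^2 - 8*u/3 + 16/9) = (9*u^2 + 9*u - 10)/(9*u^2 - 24*u + 16)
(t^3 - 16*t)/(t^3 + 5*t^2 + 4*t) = (t - 4)/(t + 1)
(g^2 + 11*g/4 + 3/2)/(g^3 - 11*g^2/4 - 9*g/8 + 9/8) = 2*(g + 2)/(2*g^2 - 7*g + 3)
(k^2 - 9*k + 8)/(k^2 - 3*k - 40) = (k - 1)/(k + 5)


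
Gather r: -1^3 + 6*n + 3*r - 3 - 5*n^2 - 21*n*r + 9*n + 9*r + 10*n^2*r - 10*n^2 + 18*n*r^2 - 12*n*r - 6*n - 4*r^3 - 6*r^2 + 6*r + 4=-15*n^2 + 9*n - 4*r^3 + r^2*(18*n - 6) + r*(10*n^2 - 33*n + 18)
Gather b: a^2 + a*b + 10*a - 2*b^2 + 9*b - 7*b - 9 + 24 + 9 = a^2 + 10*a - 2*b^2 + b*(a + 2) + 24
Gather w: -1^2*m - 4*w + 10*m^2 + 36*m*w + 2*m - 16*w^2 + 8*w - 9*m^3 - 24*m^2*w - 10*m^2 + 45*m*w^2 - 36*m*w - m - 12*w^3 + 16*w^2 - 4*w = -9*m^3 - 24*m^2*w + 45*m*w^2 - 12*w^3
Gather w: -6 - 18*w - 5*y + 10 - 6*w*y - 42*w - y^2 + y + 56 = w*(-6*y - 60) - y^2 - 4*y + 60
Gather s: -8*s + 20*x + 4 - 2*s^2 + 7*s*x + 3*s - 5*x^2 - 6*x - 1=-2*s^2 + s*(7*x - 5) - 5*x^2 + 14*x + 3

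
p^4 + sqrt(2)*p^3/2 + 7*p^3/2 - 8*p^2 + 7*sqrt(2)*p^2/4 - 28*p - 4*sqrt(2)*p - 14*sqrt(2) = (p + 7/2)*(p - 2*sqrt(2))*(p + sqrt(2)/2)*(p + 2*sqrt(2))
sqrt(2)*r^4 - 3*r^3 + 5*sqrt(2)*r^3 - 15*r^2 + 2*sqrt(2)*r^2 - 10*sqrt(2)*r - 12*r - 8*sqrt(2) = (r + 1)*(r + 4)*(r - 2*sqrt(2))*(sqrt(2)*r + 1)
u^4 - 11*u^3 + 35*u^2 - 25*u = u*(u - 5)^2*(u - 1)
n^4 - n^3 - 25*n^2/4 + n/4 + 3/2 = (n - 3)*(n - 1/2)*(n + 1/2)*(n + 2)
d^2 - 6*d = d*(d - 6)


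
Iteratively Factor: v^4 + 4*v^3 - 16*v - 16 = (v - 2)*(v^3 + 6*v^2 + 12*v + 8) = (v - 2)*(v + 2)*(v^2 + 4*v + 4) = (v - 2)*(v + 2)^2*(v + 2)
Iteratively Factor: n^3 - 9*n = (n)*(n^2 - 9) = n*(n - 3)*(n + 3)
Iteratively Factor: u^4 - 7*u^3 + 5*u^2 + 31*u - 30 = (u + 2)*(u^3 - 9*u^2 + 23*u - 15) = (u - 5)*(u + 2)*(u^2 - 4*u + 3) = (u - 5)*(u - 3)*(u + 2)*(u - 1)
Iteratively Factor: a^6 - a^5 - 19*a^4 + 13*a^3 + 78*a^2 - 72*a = (a - 2)*(a^5 + a^4 - 17*a^3 - 21*a^2 + 36*a) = (a - 2)*(a + 3)*(a^4 - 2*a^3 - 11*a^2 + 12*a) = (a - 4)*(a - 2)*(a + 3)*(a^3 + 2*a^2 - 3*a) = a*(a - 4)*(a - 2)*(a + 3)*(a^2 + 2*a - 3) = a*(a - 4)*(a - 2)*(a + 3)^2*(a - 1)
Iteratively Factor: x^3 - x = (x - 1)*(x^2 + x) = x*(x - 1)*(x + 1)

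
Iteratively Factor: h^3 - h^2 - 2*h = (h - 2)*(h^2 + h) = (h - 2)*(h + 1)*(h)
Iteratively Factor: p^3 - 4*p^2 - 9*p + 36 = (p - 3)*(p^2 - p - 12) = (p - 3)*(p + 3)*(p - 4)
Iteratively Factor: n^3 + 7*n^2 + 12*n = (n + 3)*(n^2 + 4*n) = n*(n + 3)*(n + 4)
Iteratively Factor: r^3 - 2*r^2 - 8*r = (r + 2)*(r^2 - 4*r) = r*(r + 2)*(r - 4)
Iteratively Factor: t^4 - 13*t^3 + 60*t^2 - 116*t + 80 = (t - 2)*(t^3 - 11*t^2 + 38*t - 40) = (t - 2)^2*(t^2 - 9*t + 20) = (t - 4)*(t - 2)^2*(t - 5)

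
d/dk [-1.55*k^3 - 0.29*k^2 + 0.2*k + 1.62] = -4.65*k^2 - 0.58*k + 0.2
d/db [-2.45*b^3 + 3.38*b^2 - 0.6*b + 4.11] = -7.35*b^2 + 6.76*b - 0.6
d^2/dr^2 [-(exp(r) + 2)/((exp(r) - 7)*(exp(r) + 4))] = (-exp(4*r) - 11*exp(3*r) - 150*exp(2*r) - 158*exp(r) - 616)*exp(r)/(exp(6*r) - 9*exp(5*r) - 57*exp(4*r) + 477*exp(3*r) + 1596*exp(2*r) - 7056*exp(r) - 21952)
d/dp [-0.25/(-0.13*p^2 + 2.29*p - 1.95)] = (0.5725 - 0.065*p)/(0.13*p^2 - 2.29*p + 1.95)^2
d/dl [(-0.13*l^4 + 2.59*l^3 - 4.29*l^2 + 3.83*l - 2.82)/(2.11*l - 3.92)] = (-0.8229*l^4 + 12.9682*l^3 - 39.5103*l^2 + 33.6336*l - 9.0634)/(4.4521*l^2 - 16.5424*l + 15.3664)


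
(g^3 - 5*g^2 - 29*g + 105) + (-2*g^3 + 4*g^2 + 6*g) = -g^3 - g^2 - 23*g + 105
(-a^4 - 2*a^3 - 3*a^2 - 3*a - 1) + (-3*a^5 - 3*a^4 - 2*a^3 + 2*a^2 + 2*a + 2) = -3*a^5 - 4*a^4 - 4*a^3 - a^2 - a + 1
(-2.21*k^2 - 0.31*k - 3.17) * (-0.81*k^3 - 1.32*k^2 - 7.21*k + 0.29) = 1.7901*k^5 + 3.1683*k^4 + 18.911*k^3 + 5.7786*k^2 + 22.7658*k - 0.9193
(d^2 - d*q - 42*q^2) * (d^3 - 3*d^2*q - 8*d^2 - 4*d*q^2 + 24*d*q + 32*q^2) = d^5 - 4*d^4*q - 8*d^4 - 43*d^3*q^2 + 32*d^3*q + 130*d^2*q^3 + 344*d^2*q^2 + 168*d*q^4 - 1040*d*q^3 - 1344*q^4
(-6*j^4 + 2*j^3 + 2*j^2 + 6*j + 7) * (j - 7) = -6*j^5 + 44*j^4 - 12*j^3 - 8*j^2 - 35*j - 49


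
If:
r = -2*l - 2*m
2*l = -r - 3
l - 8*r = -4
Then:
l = -28/17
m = 3/2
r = 5/17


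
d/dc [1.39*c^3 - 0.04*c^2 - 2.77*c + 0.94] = 4.17*c^2 - 0.08*c - 2.77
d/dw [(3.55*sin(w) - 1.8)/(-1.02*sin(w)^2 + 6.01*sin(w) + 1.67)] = (3.621*sin(w)^2 - 3.672*sin(w) + 16.7465)*cos(w)/(1.0404*sin(w)^4 - 12.2604*sin(w)^3 + 32.7133*sin(w)^2 + 20.0734*sin(w) + 2.7889)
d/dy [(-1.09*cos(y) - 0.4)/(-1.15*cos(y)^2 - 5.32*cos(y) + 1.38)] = (1.2535*cos(y)^2 + 0.92*cos(y) + 3.6322)*sin(y)/(1.3225*cos(y)^4 + 12.236*cos(y)^3 + 25.1284*cos(y)^2 - 14.6832*cos(y) + 1.9044)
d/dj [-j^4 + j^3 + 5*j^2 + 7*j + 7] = -4*j^3 + 3*j^2 + 10*j + 7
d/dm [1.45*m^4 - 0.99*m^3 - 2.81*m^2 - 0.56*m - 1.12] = 5.8*m^3 - 2.97*m^2 - 5.62*m - 0.56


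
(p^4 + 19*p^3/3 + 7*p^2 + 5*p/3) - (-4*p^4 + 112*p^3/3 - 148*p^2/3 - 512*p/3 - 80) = 5*p^4 - 31*p^3 + 169*p^2/3 + 517*p/3 + 80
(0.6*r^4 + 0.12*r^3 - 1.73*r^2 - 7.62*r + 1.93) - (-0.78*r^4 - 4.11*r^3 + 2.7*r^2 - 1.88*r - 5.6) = 1.38*r^4 + 4.23*r^3 - 4.43*r^2 - 5.74*r + 7.53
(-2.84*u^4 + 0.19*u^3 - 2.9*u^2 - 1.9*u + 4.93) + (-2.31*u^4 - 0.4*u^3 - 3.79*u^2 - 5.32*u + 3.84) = -5.15*u^4 - 0.21*u^3 - 6.69*u^2 - 7.22*u + 8.77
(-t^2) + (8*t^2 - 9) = 7*t^2 - 9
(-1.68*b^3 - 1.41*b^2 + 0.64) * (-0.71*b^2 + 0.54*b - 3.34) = 1.1928*b^5 + 0.0938999999999999*b^4 + 4.8498*b^3 + 4.255*b^2 + 0.3456*b - 2.1376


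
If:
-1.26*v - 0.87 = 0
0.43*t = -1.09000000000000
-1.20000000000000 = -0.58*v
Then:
No Solution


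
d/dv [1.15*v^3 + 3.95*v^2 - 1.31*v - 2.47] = 3.45*v^2 + 7.9*v - 1.31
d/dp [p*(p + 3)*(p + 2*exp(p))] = 2*p^2*exp(p) + 3*p^2 + 10*p*exp(p) + 6*p + 6*exp(p)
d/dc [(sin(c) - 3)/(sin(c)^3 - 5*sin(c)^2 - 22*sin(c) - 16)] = (-2*sin(c)^3 + 14*sin(c)^2 - 30*sin(c) - 82)*cos(c)/((sin(c) - 8)^2*(sin(c) + 1)^2*(sin(c) + 2)^2)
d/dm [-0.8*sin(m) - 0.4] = -0.8*cos(m)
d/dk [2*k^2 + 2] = 4*k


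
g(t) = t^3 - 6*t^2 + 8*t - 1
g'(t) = 3*t^2 - 12*t + 8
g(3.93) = -1.53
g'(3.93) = 7.17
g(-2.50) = -74.12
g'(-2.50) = 56.75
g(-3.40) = -136.86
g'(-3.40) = 83.48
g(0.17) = 0.19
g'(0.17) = 6.05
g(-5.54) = -399.50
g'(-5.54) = 166.55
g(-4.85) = -295.02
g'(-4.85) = 136.77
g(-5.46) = -386.32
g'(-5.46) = 162.95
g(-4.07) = -200.37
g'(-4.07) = 106.53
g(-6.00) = -481.00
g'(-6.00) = 188.00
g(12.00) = 959.00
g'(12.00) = 296.00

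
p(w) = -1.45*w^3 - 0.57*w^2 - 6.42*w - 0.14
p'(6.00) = -169.86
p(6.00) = -372.38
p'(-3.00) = -42.15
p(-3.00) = 53.14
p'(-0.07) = -6.36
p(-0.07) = 0.31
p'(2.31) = -32.27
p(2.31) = -35.89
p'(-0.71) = -7.80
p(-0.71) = 4.65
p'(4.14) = -85.70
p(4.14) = -139.38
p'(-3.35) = -51.42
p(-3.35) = 69.48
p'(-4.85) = -103.21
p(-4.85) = 183.01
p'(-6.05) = -158.74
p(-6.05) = 338.93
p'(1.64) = -19.99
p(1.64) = -18.60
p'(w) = -4.35*w^2 - 1.14*w - 6.42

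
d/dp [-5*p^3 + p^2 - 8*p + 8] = -15*p^2 + 2*p - 8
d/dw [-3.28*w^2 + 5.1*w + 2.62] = 5.1 - 6.56*w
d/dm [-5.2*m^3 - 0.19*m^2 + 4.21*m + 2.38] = -15.6*m^2 - 0.38*m + 4.21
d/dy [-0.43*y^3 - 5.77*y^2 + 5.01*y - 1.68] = -1.29*y^2 - 11.54*y + 5.01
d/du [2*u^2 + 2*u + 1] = 4*u + 2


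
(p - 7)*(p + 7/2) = p^2 - 7*p/2 - 49/2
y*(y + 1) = y^2 + y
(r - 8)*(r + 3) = r^2 - 5*r - 24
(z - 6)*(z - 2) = z^2 - 8*z + 12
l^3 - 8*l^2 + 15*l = l*(l - 5)*(l - 3)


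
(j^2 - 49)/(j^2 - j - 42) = (j + 7)/(j + 6)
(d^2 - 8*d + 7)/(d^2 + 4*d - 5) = (d - 7)/(d + 5)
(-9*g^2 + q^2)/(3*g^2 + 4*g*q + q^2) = (-3*g + q)/(g + q)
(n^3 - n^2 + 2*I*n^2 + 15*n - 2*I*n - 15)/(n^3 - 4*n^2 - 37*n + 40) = (n^2 + 2*I*n + 15)/(n^2 - 3*n - 40)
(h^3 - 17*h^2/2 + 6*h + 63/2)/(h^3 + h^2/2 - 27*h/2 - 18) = (h^2 - 10*h + 21)/(h^2 - h - 12)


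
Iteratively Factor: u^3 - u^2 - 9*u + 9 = (u + 3)*(u^2 - 4*u + 3) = (u - 1)*(u + 3)*(u - 3)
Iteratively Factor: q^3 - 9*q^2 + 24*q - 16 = (q - 1)*(q^2 - 8*q + 16) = (q - 4)*(q - 1)*(q - 4)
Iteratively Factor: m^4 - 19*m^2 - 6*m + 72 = (m - 2)*(m^3 + 2*m^2 - 15*m - 36) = (m - 2)*(m + 3)*(m^2 - m - 12) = (m - 4)*(m - 2)*(m + 3)*(m + 3)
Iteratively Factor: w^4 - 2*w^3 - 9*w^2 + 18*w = (w - 3)*(w^3 + w^2 - 6*w) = (w - 3)*(w - 2)*(w^2 + 3*w) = (w - 3)*(w - 2)*(w + 3)*(w)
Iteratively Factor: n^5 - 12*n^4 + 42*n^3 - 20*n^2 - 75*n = (n)*(n^4 - 12*n^3 + 42*n^2 - 20*n - 75) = n*(n - 5)*(n^3 - 7*n^2 + 7*n + 15) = n*(n - 5)^2*(n^2 - 2*n - 3) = n*(n - 5)^2*(n - 3)*(n + 1)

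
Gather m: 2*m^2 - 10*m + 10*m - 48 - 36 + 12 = 2*m^2 - 72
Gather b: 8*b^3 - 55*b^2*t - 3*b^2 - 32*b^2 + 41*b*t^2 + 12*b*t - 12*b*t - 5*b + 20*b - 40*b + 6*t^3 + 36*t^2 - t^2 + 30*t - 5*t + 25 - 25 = 8*b^3 + b^2*(-55*t - 35) + b*(41*t^2 - 25) + 6*t^3 + 35*t^2 + 25*t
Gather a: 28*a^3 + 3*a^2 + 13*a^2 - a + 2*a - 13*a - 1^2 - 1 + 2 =28*a^3 + 16*a^2 - 12*a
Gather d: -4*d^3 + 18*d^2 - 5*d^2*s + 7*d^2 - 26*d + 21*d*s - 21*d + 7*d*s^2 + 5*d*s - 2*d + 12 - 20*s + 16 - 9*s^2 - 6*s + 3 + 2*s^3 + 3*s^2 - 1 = -4*d^3 + d^2*(25 - 5*s) + d*(7*s^2 + 26*s - 49) + 2*s^3 - 6*s^2 - 26*s + 30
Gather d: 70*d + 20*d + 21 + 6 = 90*d + 27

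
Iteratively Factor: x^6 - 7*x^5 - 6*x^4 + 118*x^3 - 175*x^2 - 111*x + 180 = (x - 5)*(x^5 - 2*x^4 - 16*x^3 + 38*x^2 + 15*x - 36) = (x - 5)*(x + 4)*(x^4 - 6*x^3 + 8*x^2 + 6*x - 9) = (x - 5)*(x - 3)*(x + 4)*(x^3 - 3*x^2 - x + 3) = (x - 5)*(x - 3)^2*(x + 4)*(x^2 - 1) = (x - 5)*(x - 3)^2*(x + 1)*(x + 4)*(x - 1)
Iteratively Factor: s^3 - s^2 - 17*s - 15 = (s + 1)*(s^2 - 2*s - 15) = (s - 5)*(s + 1)*(s + 3)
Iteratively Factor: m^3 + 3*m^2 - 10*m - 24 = (m + 2)*(m^2 + m - 12) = (m - 3)*(m + 2)*(m + 4)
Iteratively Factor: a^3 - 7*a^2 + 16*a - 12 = (a - 3)*(a^2 - 4*a + 4) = (a - 3)*(a - 2)*(a - 2)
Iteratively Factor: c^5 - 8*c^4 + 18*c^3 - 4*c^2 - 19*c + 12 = (c - 1)*(c^4 - 7*c^3 + 11*c^2 + 7*c - 12) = (c - 1)^2*(c^3 - 6*c^2 + 5*c + 12) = (c - 3)*(c - 1)^2*(c^2 - 3*c - 4) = (c - 4)*(c - 3)*(c - 1)^2*(c + 1)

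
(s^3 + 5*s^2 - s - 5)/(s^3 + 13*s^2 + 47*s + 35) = (s - 1)/(s + 7)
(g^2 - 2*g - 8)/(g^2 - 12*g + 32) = (g + 2)/(g - 8)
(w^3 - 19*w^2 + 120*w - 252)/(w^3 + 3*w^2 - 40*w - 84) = (w^2 - 13*w + 42)/(w^2 + 9*w + 14)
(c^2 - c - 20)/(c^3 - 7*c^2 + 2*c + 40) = (c + 4)/(c^2 - 2*c - 8)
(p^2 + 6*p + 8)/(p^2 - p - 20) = (p + 2)/(p - 5)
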